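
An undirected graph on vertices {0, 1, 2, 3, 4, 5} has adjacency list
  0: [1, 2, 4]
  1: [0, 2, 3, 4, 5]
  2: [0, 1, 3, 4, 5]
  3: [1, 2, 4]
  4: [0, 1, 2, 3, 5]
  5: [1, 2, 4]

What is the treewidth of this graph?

A width-3 tree decomposition is:
Bags: B1 = {0, 1, 2, 4}  B2 = {1, 2, 3, 4}  B3 = {1, 2, 4, 5}
Tree: B1–B2, B1–B3
The largest bag has 4 vertices, giving width 3; this decomposition certifies tw(G) ≤ 3. Conversely, {0, 1, 2, 4} is a clique of size 4, and the vertices of any clique must share a bag in every tree decomposition; so some bag has ≥ 4 vertices and tw(G) ≥ 3. Therefore the treewidth is 3.

3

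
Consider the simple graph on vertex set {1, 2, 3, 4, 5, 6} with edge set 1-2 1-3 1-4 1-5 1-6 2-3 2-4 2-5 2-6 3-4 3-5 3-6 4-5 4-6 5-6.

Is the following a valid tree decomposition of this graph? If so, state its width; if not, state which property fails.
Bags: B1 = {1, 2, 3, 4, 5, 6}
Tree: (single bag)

Vertex coverage: the bags together contain {1, 2, 3, 4, 5, 6}, the full vertex set. Edge coverage: each edge of G has both endpoints in at least one bag. Running intersection: for every vertex, the bags containing it form a connected subtree. All three properties hold, so this is a valid tree decomposition of width max|bag| − 1 = 5, and hence tw(G) ≤ 5.

Yes; width 5.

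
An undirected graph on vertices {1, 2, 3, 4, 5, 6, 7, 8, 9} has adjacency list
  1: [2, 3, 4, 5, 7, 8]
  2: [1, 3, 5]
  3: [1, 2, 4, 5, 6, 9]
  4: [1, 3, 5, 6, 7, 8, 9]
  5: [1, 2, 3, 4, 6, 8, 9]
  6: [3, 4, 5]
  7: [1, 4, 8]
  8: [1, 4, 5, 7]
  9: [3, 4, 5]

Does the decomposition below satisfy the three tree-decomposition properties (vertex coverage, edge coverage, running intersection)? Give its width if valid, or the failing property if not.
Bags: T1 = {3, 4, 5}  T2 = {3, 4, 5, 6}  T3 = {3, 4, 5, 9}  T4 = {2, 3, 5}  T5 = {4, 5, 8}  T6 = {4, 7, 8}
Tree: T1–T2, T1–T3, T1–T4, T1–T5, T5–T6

No — vertex 1 appears in no bag.

A tree decomposition must satisfy three properties: every vertex lies in some bag; for every edge, both endpoints lie together in some bag; and for every vertex, the bags containing it form a connected subtree. Here vertex 1 appears in no bag, so the decomposition is invalid.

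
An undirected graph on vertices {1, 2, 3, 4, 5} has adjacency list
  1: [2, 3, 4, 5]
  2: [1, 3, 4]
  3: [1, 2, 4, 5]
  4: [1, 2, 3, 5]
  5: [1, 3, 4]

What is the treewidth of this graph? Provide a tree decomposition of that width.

The largest bag has 4 vertices, giving width 3; this decomposition certifies tw(G) ≤ 3. Conversely, {1, 2, 3, 4} is a clique of size 4, and the vertices of any clique must share a bag in every tree decomposition; so some bag has ≥ 4 vertices and tw(G) ≥ 3. Combining the bounds, tw(G) = 3.

Treewidth 3.
One such decomposition:
Bags: B1 = {1, 2, 3, 4}  B2 = {1, 3, 4, 5}
Tree: B1–B2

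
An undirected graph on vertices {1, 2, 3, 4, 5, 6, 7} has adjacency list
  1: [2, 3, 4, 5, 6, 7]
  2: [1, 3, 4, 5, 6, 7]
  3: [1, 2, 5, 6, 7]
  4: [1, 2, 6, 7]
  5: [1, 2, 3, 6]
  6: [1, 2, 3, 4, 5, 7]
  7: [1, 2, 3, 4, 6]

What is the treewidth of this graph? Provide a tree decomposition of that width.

Treewidth 4.
One such decomposition:
Bags: B1 = {1, 2, 3, 6, 7}  B2 = {1, 2, 4, 6, 7}  B3 = {1, 2, 3, 5, 6}
Tree: B1–B2, B1–B3

Each bag holds 5 vertices, so the decomposition has width 4, which upper-bounds the treewidth. On the other hand G contains the 5-clique {1, 2, 3, 5, 6}. A clique must lie in a single bag of any decomposition, so no decomposition can have width below 4. Hence tw(G) = 4 exactly.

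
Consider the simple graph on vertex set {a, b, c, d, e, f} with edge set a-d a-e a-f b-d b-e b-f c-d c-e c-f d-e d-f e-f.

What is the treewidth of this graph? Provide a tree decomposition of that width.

Each bag holds 4 vertices, so the decomposition has width 3, which upper-bounds the treewidth. For the lower bound, the 4 vertices {c, d, e, f} are pairwise adjacent, and any tree decomposition puts a clique entirely inside one bag — forcing width ≥ 3. Therefore the treewidth is 3.

Treewidth 3.
Bags: B1 = {b, d, e, f}  B2 = {c, d, e, f}  B3 = {a, d, e, f}
Tree: B1–B2, B1–B3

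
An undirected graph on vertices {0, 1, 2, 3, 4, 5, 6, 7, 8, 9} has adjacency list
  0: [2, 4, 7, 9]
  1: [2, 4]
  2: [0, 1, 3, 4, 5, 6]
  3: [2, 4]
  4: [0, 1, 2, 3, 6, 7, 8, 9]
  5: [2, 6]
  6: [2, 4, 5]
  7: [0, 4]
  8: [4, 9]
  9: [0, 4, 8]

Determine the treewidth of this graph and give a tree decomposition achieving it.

Each bag holds 3 vertices, so the decomposition has width 2, which upper-bounds the treewidth. Conversely, {4, 8, 9} is a clique of size 3, and the vertices of any clique must share a bag in every tree decomposition; so some bag has ≥ 3 vertices and tw(G) ≥ 2. Hence tw(G) = 2 exactly.

Treewidth 2.
One optimal decomposition is:
Bags: B1 = {0, 2, 4}  B2 = {0, 4, 9}  B3 = {4, 8, 9}  B4 = {1, 2, 4}  B5 = {0, 4, 7}  B6 = {2, 4, 6}  B7 = {2, 5, 6}  B8 = {2, 3, 4}
Tree: B1–B2, B2–B3, B1–B4, B2–B5, B1–B6, B6–B7, B4–B8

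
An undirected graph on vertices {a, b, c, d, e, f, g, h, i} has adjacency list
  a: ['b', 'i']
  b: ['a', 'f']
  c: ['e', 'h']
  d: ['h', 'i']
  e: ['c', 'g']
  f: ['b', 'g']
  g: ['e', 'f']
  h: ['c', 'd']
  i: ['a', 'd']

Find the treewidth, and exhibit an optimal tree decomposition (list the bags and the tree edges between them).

Each bag holds 3 vertices, so the decomposition has width 2, which upper-bounds the treewidth. For the lower bound, G contains the cycle i–a–b–f–g–e–c–h–d–i, so G is not a forest; only forests have treewidth ≤ 1, hence tw(G) ≥ 2. The upper and lower bounds meet at 2, so that is the treewidth.

Treewidth 2.
One optimal decomposition is:
Bags: B1 = {a, b, i}  B2 = {b, f, i}  B3 = {f, g, i}  B4 = {e, g, i}  B5 = {c, e, i}  B6 = {c, h, i}  B7 = {d, h, i}
Tree: B1–B2, B2–B3, B3–B4, B4–B5, B5–B6, B6–B7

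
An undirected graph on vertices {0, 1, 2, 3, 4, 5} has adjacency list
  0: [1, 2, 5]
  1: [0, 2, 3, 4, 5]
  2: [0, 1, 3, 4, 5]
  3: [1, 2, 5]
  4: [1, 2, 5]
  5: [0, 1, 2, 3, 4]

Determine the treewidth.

3

A width-3 tree decomposition is:
Bags: B1 = {1, 2, 3, 5}  B2 = {0, 1, 2, 5}  B3 = {1, 2, 4, 5}
Tree: B1–B2, B1–B3
The largest bag has 4 vertices, giving width 3; this decomposition certifies tw(G) ≤ 3. For the lower bound, the 4 vertices {0, 1, 2, 5} are pairwise adjacent, and any tree decomposition puts a clique entirely inside one bag — forcing width ≥ 3. Combining the bounds, tw(G) = 3.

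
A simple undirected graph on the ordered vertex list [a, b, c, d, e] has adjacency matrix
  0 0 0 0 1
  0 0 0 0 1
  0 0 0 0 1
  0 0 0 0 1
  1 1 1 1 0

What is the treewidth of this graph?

A width-1 tree decomposition is:
Bags: B1 = {d, e}  B2 = {b, e}  B3 = {a, e}  B4 = {c, e}
Tree: B1–B2, B1–B3, B2–B4
Each bag holds 2 vertices, so the decomposition has width 1, which upper-bounds the treewidth. Since G has at least one edge (e.g. d–e), it is not an edgeless graph, so tw(G) ≥ 1. Therefore the treewidth is 1.

1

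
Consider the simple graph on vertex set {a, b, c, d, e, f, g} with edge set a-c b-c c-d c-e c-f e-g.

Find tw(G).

1

A width-1 tree decomposition is:
Bags: B1 = {c, e}  B2 = {b, c}  B3 = {c, f}  B4 = {a, c}  B5 = {c, d}  B6 = {e, g}
Tree: B1–B2, B2–B3, B3–B4, B1–B5, B1–B6
The largest bag has 2 vertices, giving width 1; this decomposition certifies tw(G) ≤ 1. G has an edge, so its treewidth is at least 1. The upper and lower bounds meet at 1, so that is the treewidth.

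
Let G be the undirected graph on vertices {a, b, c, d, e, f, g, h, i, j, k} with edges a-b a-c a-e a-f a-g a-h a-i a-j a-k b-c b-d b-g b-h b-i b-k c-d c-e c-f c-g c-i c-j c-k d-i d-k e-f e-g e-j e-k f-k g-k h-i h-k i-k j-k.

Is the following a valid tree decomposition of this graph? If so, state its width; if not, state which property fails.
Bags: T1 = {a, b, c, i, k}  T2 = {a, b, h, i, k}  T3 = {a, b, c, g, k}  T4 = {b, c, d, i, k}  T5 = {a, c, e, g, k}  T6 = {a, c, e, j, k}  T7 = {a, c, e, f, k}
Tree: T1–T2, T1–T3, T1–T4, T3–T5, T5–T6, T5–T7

Every vertex of G appears in some bag (union = {a, b, c, d, e, f, g, h, i, j, k}); every edge is covered by a bag; and for each vertex v the set of bags containing v is connected in the bag tree. The decomposition is therefore valid. The largest bag has 5 vertices, so the width is 4.

Yes; width 4.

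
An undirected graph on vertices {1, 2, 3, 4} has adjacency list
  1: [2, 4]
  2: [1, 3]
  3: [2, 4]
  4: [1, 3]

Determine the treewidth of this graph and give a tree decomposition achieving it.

Every bag has size at most 3, so the width is 3 − 1 = 2 and tw(G) ≤ 2. For the lower bound, G contains the cycle 3–4–1–2–3, so G is not a forest; only forests have treewidth ≤ 1, hence tw(G) ≥ 2. Therefore the treewidth is 2.

Treewidth 2.
One such decomposition:
Bags: B1 = {1, 3, 4}  B2 = {1, 2, 3}
Tree: B1–B2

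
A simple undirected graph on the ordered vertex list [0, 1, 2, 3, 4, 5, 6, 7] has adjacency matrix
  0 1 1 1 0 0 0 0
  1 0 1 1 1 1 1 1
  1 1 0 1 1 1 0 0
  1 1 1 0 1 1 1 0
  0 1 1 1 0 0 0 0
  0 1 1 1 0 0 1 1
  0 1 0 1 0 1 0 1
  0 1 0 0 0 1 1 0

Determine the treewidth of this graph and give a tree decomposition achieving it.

Every bag has size at most 4, so the width is 4 − 1 = 3 and tw(G) ≤ 3. On the other hand G contains the 4-clique {0, 1, 2, 3}. A clique must lie in a single bag of any decomposition, so no decomposition can have width below 3. Combining the bounds, tw(G) = 3.

Treewidth 3.
One such decomposition:
Bags: B1 = {1, 2, 3, 5}  B2 = {1, 2, 3, 4}  B3 = {1, 3, 5, 6}  B4 = {1, 5, 6, 7}  B5 = {0, 1, 2, 3}
Tree: B1–B2, B1–B3, B3–B4, B2–B5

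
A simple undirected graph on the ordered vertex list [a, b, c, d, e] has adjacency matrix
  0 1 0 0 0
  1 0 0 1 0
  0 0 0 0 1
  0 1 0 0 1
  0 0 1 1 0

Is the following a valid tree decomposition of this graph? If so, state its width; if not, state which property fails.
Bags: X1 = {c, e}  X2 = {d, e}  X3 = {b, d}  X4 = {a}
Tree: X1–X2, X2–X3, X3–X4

A tree decomposition must satisfy three properties: every vertex lies in some bag; for every edge, both endpoints lie together in some bag; and for every vertex, the bags containing it form a connected subtree. Here edge (b,a) lies in no bag, so the decomposition is invalid.

No — edge (b,a) lies in no bag.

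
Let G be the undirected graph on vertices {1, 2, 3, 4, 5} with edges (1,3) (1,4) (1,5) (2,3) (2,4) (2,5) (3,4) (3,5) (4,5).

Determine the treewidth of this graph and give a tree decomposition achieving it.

Treewidth 3.
One such decomposition:
Bags: B1 = {1, 3, 4, 5}  B2 = {2, 3, 4, 5}
Tree: B1–B2

Every bag has size at most 4, so the width is 4 − 1 = 3 and tw(G) ≤ 3. Conversely, {1, 3, 4, 5} is a clique of size 4, and the vertices of any clique must share a bag in every tree decomposition; so some bag has ≥ 4 vertices and tw(G) ≥ 3. The upper and lower bounds meet at 3, so that is the treewidth.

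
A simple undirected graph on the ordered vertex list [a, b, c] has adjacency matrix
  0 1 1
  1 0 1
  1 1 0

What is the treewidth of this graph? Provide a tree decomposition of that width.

A single bag containing all 3 vertices is trivially a valid decomposition of width 2. For the lower bound, the 3 vertices {a, b, c} are pairwise adjacent, and any tree decomposition puts a clique entirely inside one bag — forcing width ≥ 2. Hence tw(G) = 2 exactly.

Treewidth 2.
One optimal decomposition is:
Bags: B1 = {a, b, c}
Tree: (single bag)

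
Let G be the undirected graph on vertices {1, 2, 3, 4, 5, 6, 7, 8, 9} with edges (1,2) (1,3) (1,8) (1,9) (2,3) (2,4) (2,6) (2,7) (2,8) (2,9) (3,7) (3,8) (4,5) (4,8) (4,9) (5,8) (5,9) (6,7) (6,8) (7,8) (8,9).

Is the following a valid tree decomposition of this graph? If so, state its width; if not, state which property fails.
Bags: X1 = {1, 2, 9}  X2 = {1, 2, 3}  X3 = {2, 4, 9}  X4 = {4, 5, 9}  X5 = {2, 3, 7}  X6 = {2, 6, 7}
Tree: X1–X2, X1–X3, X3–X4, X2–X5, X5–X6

No — vertex 8 appears in no bag.

A tree decomposition must satisfy three properties: every vertex lies in some bag; for every edge, both endpoints lie together in some bag; and for every vertex, the bags containing it form a connected subtree. Here vertex 8 appears in no bag, so the decomposition is invalid.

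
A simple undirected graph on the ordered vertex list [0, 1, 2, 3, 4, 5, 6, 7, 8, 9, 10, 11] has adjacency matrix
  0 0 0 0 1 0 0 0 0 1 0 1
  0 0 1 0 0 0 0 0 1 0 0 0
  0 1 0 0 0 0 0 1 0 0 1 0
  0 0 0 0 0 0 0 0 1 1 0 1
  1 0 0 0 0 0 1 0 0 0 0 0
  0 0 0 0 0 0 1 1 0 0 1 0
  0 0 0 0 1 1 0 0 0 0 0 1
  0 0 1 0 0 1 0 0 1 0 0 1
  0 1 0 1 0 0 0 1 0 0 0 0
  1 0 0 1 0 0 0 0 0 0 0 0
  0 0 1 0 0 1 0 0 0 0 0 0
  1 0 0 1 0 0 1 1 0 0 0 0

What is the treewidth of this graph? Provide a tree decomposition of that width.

Treewidth 3.
One such decomposition:
Bags: B1 = {1, 2, 8, 10}  B2 = {2, 7, 8, 10}  B3 = {5, 7, 8, 10}  B4 = {3, 5, 7, 8}  B5 = {3, 5, 7, 11}  B6 = {3, 5, 6, 11}  B7 = {3, 6, 9, 11}  B8 = {0, 6, 9, 11}  B9 = {0, 4, 6, 9}
Tree: B1–B2, B2–B3, B3–B4, B4–B5, B5–B6, B6–B7, B7–B8, B8–B9

Every bag has size at most 4, so the width is 4 − 1 = 3 and tw(G) ≤ 3. For the lower bound: the 4 vertex sets {1,2,10}, {8}, {7}, {3,5,6,11} are disjoint, each induces a connected subgraph, and every pair is joined by at least one edge of G. Contracting each set to a single vertex therefore yields K_{4} as a minor, and since treewidth is minor-monotone, tw(G) ≥ tw(K_{4}) = 3. The upper and lower bounds meet at 3, so that is the treewidth.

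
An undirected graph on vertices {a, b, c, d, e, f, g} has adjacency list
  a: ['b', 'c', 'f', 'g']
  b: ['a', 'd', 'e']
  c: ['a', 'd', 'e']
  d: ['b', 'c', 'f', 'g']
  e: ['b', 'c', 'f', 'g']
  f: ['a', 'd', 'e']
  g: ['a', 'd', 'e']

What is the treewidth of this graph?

A width-3 tree decomposition is:
Bags: B1 = {a, d, e, g}  B2 = {a, b, d, e}  B3 = {a, c, d, e}  B4 = {a, d, e, f}
Tree: B1–B2, B2–B3, B3–B4
Every bag has size at most 4, so the width is 4 − 1 = 3 and tw(G) ≤ 3. For the lower bound: the 4 vertex sets {a,g}, {b,e}, {d}, {c} are disjoint, each induces a connected subgraph, and every pair is joined by at least one edge of G. Contracting each set to a single vertex therefore yields K_{4} as a minor, and since treewidth is minor-monotone, tw(G) ≥ tw(K_{4}) = 3. The upper and lower bounds meet at 3, so that is the treewidth.

3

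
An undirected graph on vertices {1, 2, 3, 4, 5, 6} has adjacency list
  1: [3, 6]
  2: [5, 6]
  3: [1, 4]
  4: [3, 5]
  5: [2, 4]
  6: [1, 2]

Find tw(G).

A width-2 tree decomposition is:
Bags: B1 = {1, 3, 6}  B2 = {2, 3, 6}  B3 = {2, 3, 5}  B4 = {3, 4, 5}
Tree: B1–B2, B2–B3, B3–B4
Each bag holds 3 vertices, so the decomposition has width 2, which upper-bounds the treewidth. For the lower bound, G contains the cycle 3–1–6–2–5–4–3, so G is not a forest; only forests have treewidth ≤ 1, hence tw(G) ≥ 2. Combining the bounds, tw(G) = 2.

2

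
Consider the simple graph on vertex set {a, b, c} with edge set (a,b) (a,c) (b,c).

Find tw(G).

A width-2 tree decomposition is:
Bags: B1 = {a, b, c}
Tree: (single bag)
A single bag containing all 3 vertices is trivially a valid decomposition of width 2. For the lower bound, the 3 vertices {a, b, c} are pairwise adjacent, and any tree decomposition puts a clique entirely inside one bag — forcing width ≥ 2. The upper and lower bounds meet at 2, so that is the treewidth.

2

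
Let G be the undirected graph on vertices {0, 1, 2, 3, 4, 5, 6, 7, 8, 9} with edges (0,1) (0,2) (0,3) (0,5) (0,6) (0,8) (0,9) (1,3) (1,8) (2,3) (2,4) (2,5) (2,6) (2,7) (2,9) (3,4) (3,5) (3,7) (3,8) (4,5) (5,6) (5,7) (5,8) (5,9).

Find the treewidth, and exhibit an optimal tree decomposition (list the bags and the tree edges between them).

Treewidth 3.
Bags: B1 = {2, 3, 4, 5}  B2 = {0, 2, 3, 5}  B3 = {0, 3, 5, 8}  B4 = {2, 3, 5, 7}  B5 = {0, 1, 3, 8}  B6 = {0, 2, 5, 9}  B7 = {0, 2, 5, 6}
Tree: B1–B2, B2–B3, B2–B4, B3–B5, B2–B6, B2–B7

The largest bag has 4 vertices, giving width 3; this decomposition certifies tw(G) ≤ 3. On the other hand G contains the 4-clique {0, 1, 3, 8}. A clique must lie in a single bag of any decomposition, so no decomposition can have width below 3. Therefore the treewidth is 3.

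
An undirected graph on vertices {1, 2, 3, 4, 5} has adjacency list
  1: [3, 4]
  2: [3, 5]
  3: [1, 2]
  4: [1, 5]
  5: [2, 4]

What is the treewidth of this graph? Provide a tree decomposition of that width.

Treewidth 2.
One optimal decomposition is:
Bags: B1 = {1, 3, 4}  B2 = {2, 3, 4}  B3 = {2, 4, 5}
Tree: B1–B2, B2–B3

The largest bag has 3 vertices, giving width 2; this decomposition certifies tw(G) ≤ 2. For the lower bound, G contains the cycle 4–1–3–2–5–4, so G is not a forest; only forests have treewidth ≤ 1, hence tw(G) ≥ 2. Hence tw(G) = 2 exactly.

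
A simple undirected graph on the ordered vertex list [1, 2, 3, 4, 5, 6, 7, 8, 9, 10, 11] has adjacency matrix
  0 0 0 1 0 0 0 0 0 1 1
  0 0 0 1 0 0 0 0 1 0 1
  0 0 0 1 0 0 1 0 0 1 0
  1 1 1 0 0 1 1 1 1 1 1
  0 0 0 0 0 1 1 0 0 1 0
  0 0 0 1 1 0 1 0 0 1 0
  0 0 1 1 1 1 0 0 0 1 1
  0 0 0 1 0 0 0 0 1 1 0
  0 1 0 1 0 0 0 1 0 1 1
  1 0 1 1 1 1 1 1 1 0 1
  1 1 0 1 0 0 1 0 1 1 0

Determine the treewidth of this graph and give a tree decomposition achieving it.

The largest bag has 4 vertices, giving width 3; this decomposition certifies tw(G) ≤ 3. Conversely, {2, 4, 9, 11} is a clique of size 4, and the vertices of any clique must share a bag in every tree decomposition; so some bag has ≥ 4 vertices and tw(G) ≥ 3. Hence tw(G) = 3 exactly.

Treewidth 3.
Bags: B1 = {4, 7, 10, 11}  B2 = {4, 6, 7, 10}  B3 = {3, 4, 7, 10}  B4 = {4, 9, 10, 11}  B5 = {2, 4, 9, 11}  B6 = {5, 6, 7, 10}  B7 = {4, 8, 9, 10}  B8 = {1, 4, 10, 11}
Tree: B1–B2, B2–B3, B1–B4, B4–B5, B2–B6, B4–B7, B1–B8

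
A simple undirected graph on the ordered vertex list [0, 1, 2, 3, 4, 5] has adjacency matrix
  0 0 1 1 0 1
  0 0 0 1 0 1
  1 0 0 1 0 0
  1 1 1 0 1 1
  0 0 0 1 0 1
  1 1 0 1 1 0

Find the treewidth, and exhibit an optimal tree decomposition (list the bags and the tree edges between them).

Each bag holds 3 vertices, so the decomposition has width 2, which upper-bounds the treewidth. On the other hand G contains the 3-clique {0, 2, 3}. A clique must lie in a single bag of any decomposition, so no decomposition can have width below 2. The upper and lower bounds meet at 2, so that is the treewidth.

Treewidth 2.
Bags: B1 = {0, 3, 5}  B2 = {0, 2, 3}  B3 = {1, 3, 5}  B4 = {3, 4, 5}
Tree: B1–B2, B1–B3, B3–B4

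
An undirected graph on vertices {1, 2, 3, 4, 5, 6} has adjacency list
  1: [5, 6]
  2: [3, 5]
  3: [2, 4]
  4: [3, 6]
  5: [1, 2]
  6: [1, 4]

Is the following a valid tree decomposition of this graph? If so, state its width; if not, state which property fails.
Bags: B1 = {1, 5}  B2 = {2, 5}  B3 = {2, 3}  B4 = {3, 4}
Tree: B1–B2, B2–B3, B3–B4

No — vertex 6 appears in no bag.

A tree decomposition must satisfy three properties: every vertex lies in some bag; for every edge, both endpoints lie together in some bag; and for every vertex, the bags containing it form a connected subtree. Here vertex 6 appears in no bag, so the decomposition is invalid.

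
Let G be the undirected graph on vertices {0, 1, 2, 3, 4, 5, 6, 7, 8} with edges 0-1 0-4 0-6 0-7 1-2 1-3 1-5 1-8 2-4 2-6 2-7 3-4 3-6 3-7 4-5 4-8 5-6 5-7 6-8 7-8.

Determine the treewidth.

A width-4 tree decomposition is:
Bags: B1 = {0, 1, 4, 6, 7}  B2 = {1, 2, 4, 6, 7}  B3 = {1, 3, 4, 6, 7}  B4 = {1, 4, 5, 6, 7}  B5 = {1, 4, 6, 7, 8}
Tree: B1–B2, B2–B3, B3–B4, B4–B5
The largest bag has 5 vertices, giving width 4; this decomposition certifies tw(G) ≤ 4. For the lower bound: the 5 vertex sets {0,4}, {1,2}, {3,6}, {7}, {5} are disjoint, each induces a connected subgraph, and every pair is joined by at least one edge of G. Contracting each set to a single vertex therefore yields K_{5} as a minor, and since treewidth is minor-monotone, tw(G) ≥ tw(K_{5}) = 4. Therefore the treewidth is 4.

4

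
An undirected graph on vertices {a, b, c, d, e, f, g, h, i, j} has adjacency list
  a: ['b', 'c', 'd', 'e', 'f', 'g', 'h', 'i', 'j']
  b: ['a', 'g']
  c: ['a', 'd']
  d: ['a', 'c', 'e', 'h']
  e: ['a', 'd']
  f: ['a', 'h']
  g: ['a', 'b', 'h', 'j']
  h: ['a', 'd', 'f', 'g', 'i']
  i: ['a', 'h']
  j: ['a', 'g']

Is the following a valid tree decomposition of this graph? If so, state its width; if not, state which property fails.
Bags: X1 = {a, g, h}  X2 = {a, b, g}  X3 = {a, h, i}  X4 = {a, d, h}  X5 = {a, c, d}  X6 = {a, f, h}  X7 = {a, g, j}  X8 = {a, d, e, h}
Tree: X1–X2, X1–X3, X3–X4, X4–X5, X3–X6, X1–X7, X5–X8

A tree decomposition must satisfy three properties: every vertex lies in some bag; for every edge, both endpoints lie together in some bag; and for every vertex, the bags containing it form a connected subtree. Here bags containing vertex h are not connected in the tree, so the decomposition is invalid.

No — bags containing vertex h are not connected in the tree.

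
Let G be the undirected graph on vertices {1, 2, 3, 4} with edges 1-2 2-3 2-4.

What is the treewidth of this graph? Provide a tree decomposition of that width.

Treewidth 1.
Bags: B1 = {2, 3}  B2 = {1, 2}  B3 = {2, 4}
Tree: B1–B2, B2–B3

Each bag holds 2 vertices, so the decomposition has width 1, which upper-bounds the treewidth. Since G has at least one edge (e.g. 3–2), it is not an edgeless graph, so tw(G) ≥ 1. Therefore the treewidth is 1.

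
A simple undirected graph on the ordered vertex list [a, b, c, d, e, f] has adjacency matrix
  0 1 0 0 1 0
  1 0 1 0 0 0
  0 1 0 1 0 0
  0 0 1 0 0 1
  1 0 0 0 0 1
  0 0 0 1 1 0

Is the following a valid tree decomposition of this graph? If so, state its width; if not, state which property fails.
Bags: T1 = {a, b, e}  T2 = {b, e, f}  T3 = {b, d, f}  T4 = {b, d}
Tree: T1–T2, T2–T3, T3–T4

No — vertex c appears in no bag.

A tree decomposition must satisfy three properties: every vertex lies in some bag; for every edge, both endpoints lie together in some bag; and for every vertex, the bags containing it form a connected subtree. Here vertex c appears in no bag, so the decomposition is invalid.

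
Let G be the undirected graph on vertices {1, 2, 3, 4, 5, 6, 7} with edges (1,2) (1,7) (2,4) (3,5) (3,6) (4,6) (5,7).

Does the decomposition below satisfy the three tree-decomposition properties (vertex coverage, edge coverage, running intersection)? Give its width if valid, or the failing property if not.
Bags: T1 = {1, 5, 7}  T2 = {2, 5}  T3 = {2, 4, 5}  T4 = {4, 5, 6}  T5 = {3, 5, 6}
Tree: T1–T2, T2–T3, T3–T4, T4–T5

A tree decomposition must satisfy three properties: every vertex lies in some bag; for every edge, both endpoints lie together in some bag; and for every vertex, the bags containing it form a connected subtree. Here edge (1,2) lies in no bag, so the decomposition is invalid.

No — edge (1,2) lies in no bag.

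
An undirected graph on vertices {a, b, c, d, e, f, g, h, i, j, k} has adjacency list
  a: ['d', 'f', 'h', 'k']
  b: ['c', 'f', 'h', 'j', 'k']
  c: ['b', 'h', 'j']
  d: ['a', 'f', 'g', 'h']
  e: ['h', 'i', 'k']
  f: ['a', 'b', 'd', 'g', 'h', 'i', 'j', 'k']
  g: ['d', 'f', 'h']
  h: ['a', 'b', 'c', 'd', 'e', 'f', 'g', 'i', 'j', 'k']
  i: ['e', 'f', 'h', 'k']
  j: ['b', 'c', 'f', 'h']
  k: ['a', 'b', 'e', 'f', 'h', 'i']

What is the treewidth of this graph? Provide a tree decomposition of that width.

Every bag has size at most 4, so the width is 4 − 1 = 3 and tw(G) ≤ 3. Conversely, {e, h, i, k} is a clique of size 4, and the vertices of any clique must share a bag in every tree decomposition; so some bag has ≥ 4 vertices and tw(G) ≥ 3. Therefore the treewidth is 3.

Treewidth 3.
One such decomposition:
Bags: B1 = {a, f, h, k}  B2 = {f, h, i, k}  B3 = {b, f, h, k}  B4 = {a, d, f, h}  B5 = {d, f, g, h}  B6 = {e, h, i, k}  B7 = {b, f, h, j}  B8 = {b, c, h, j}
Tree: B1–B2, B2–B3, B1–B4, B4–B5, B2–B6, B3–B7, B7–B8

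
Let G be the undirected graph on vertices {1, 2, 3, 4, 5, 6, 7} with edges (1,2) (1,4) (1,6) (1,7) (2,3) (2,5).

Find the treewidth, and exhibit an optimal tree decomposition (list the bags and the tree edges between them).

Every bag has size at most 2, so the width is 2 − 1 = 1 and tw(G) ≤ 1. Any graph with an edge has treewidth ≥ 1, and G has the edge 3–2. Hence tw(G) = 1 exactly.

Treewidth 1.
One such decomposition:
Bags: B1 = {2, 3}  B2 = {2, 5}  B3 = {1, 2}  B4 = {1, 6}  B5 = {1, 4}  B6 = {1, 7}
Tree: B1–B2, B1–B3, B3–B4, B4–B5, B4–B6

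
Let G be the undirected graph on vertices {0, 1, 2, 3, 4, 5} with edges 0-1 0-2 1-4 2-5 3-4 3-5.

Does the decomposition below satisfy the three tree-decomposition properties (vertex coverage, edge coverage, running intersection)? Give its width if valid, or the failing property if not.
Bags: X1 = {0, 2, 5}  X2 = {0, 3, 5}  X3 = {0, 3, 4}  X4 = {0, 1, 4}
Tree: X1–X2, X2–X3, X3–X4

Vertex coverage: the bags together contain {0, 1, 2, 3, 4, 5}, the full vertex set. Edge coverage: each edge of G has both endpoints in at least one bag. Running intersection: for every vertex, the bags containing it form a connected subtree. All three properties hold, so this is a valid tree decomposition of width max|bag| − 1 = 2, and hence tw(G) ≤ 2.

Yes; width 2.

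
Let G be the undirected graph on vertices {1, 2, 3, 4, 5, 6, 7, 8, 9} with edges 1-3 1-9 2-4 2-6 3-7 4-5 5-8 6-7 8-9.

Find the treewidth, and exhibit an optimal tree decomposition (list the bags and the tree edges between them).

The largest bag has 3 vertices, giving width 2; this decomposition certifies tw(G) ≤ 2. The edges 6–7–3–1–9–8–5–4–2–6 form a cycle, so G is not a tree and its treewidth is at least 2. Hence tw(G) = 2 exactly.

Treewidth 2.
One such decomposition:
Bags: B1 = {3, 6, 7}  B2 = {1, 3, 6}  B3 = {1, 6, 9}  B4 = {6, 8, 9}  B5 = {5, 6, 8}  B6 = {4, 5, 6}  B7 = {2, 4, 6}
Tree: B1–B2, B2–B3, B3–B4, B4–B5, B5–B6, B6–B7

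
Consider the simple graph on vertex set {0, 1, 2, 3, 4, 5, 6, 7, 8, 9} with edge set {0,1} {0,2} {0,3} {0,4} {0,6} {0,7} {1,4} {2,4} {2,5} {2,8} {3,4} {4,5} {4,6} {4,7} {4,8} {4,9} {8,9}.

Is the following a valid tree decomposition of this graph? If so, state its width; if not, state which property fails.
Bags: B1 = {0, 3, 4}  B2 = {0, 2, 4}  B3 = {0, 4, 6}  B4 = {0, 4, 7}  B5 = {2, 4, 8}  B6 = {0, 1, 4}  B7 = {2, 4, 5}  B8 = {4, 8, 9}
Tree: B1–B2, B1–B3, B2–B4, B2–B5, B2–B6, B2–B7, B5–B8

Vertex coverage: the bags together contain {0, 1, 2, 3, 4, 5, 6, 7, 8, 9}, the full vertex set. Edge coverage: each edge of G has both endpoints in at least one bag. Running intersection: for every vertex, the bags containing it form a connected subtree. All three properties hold, so this is a valid tree decomposition of width max|bag| − 1 = 2, and hence tw(G) ≤ 2.

Yes; width 2.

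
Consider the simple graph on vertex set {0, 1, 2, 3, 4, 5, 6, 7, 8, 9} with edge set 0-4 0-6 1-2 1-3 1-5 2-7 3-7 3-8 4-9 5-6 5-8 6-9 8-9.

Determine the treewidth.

2

A width-2 tree decomposition is:
Bags: B1 = {2, 3, 7}  B2 = {1, 2, 3}  B3 = {1, 3, 8}  B4 = {1, 5, 8}  B5 = {5, 8, 9}  B6 = {5, 6, 9}  B7 = {4, 6, 9}  B8 = {0, 4, 6}
Tree: B1–B2, B2–B3, B3–B4, B4–B5, B5–B6, B6–B7, B7–B8
Every bag has size at most 3, so the width is 3 − 1 = 2 and tw(G) ≤ 2. For the lower bound, G contains the cycle 7–2–1–3–7, so G is not a forest; only forests have treewidth ≤ 1, hence tw(G) ≥ 2. Hence tw(G) = 2 exactly.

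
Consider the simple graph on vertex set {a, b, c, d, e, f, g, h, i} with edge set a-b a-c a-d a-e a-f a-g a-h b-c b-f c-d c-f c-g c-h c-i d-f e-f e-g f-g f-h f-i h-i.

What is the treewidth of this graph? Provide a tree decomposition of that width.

The largest bag has 4 vertices, giving width 3; this decomposition certifies tw(G) ≤ 3. Conversely, {a, e, f, g} is a clique of size 4, and the vertices of any clique must share a bag in every tree decomposition; so some bag has ≥ 4 vertices and tw(G) ≥ 3. Hence tw(G) = 3 exactly.

Treewidth 3.
Bags: B1 = {a, b, c, f}  B2 = {a, c, f, g}  B3 = {a, c, d, f}  B4 = {a, e, f, g}  B5 = {a, c, f, h}  B6 = {c, f, h, i}
Tree: B1–B2, B1–B3, B2–B4, B2–B5, B5–B6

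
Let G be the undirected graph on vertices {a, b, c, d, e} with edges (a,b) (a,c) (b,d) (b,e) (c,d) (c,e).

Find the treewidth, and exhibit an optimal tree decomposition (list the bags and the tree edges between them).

Treewidth 2.
Bags: B1 = {b, c, e}  B2 = {a, b, c}  B3 = {b, c, d}
Tree: B1–B2, B2–B3

Each bag holds 3 vertices, so the decomposition has width 2, which upper-bounds the treewidth. For the lower bound, G contains the cycle b–e–c–a–b, so G is not a forest; only forests have treewidth ≤ 1, hence tw(G) ≥ 2. The upper and lower bounds meet at 2, so that is the treewidth.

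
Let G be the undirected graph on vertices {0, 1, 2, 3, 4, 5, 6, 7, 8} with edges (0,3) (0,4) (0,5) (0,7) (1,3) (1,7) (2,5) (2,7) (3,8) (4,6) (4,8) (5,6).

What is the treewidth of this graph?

A width-3 tree decomposition is:
Bags: B1 = {4, 5, 6, 8}  B2 = {0, 4, 5, 8}  B3 = {0, 3, 5, 8}  B4 = {0, 2, 3, 5}  B5 = {0, 2, 3, 7}  B6 = {1, 2, 3, 7}
Tree: B1–B2, B2–B3, B3–B4, B4–B5, B5–B6
Each bag holds 4 vertices, so the decomposition has width 3, which upper-bounds the treewidth. For the lower bound: the 4 vertex sets {4,6,8}, {5}, {0}, {1,2,3,7} are disjoint, each induces a connected subgraph, and every pair is joined by at least one edge of G. Contracting each set to a single vertex therefore yields K_{4} as a minor, and since treewidth is minor-monotone, tw(G) ≥ tw(K_{4}) = 3. The upper and lower bounds meet at 3, so that is the treewidth.

3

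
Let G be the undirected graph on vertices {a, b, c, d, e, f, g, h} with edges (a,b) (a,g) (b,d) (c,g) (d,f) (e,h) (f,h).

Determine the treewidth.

A width-1 tree decomposition is:
Bags: B1 = {c, g}  B2 = {a, g}  B3 = {a, b}  B4 = {b, d}  B5 = {d, f}  B6 = {f, h}  B7 = {e, h}
Tree: B1–B2, B2–B3, B3–B4, B4–B5, B5–B6, B6–B7
The largest bag has 2 vertices, giving width 1; this decomposition certifies tw(G) ≤ 1. Any graph with an edge has treewidth ≥ 1, and G has the edge c–g. Therefore the treewidth is 1.

1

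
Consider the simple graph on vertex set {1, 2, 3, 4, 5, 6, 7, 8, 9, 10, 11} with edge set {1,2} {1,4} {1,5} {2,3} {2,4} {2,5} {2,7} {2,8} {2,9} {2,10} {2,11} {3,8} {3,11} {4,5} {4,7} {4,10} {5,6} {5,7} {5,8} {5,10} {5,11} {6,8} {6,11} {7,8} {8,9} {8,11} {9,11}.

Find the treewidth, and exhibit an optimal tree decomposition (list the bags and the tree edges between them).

Every bag has size at most 4, so the width is 4 − 1 = 3 and tw(G) ≤ 3. For the lower bound, the 4 vertices {2, 8, 9, 11} are pairwise adjacent, and any tree decomposition puts a clique entirely inside one bag — forcing width ≥ 3. Hence tw(G) = 3 exactly.

Treewidth 3.
Bags: B1 = {2, 5, 8, 11}  B2 = {2, 5, 7, 8}  B3 = {5, 6, 8, 11}  B4 = {2, 8, 9, 11}  B5 = {2, 3, 8, 11}  B6 = {2, 4, 5, 7}  B7 = {2, 4, 5, 10}  B8 = {1, 2, 4, 5}
Tree: B1–B2, B1–B3, B1–B4, B1–B5, B2–B6, B6–B7, B6–B8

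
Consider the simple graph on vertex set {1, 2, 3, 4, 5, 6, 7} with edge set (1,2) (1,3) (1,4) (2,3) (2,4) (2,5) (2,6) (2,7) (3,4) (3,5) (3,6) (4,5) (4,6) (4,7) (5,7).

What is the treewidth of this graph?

3

A width-3 tree decomposition is:
Bags: B1 = {2, 3, 4, 5}  B2 = {1, 2, 3, 4}  B3 = {2, 3, 4, 6}  B4 = {2, 4, 5, 7}
Tree: B1–B2, B1–B3, B1–B4
Every bag has size at most 4, so the width is 4 − 1 = 3 and tw(G) ≤ 3. Conversely, {1, 2, 3, 4} is a clique of size 4, and the vertices of any clique must share a bag in every tree decomposition; so some bag has ≥ 4 vertices and tw(G) ≥ 3. The upper and lower bounds meet at 3, so that is the treewidth.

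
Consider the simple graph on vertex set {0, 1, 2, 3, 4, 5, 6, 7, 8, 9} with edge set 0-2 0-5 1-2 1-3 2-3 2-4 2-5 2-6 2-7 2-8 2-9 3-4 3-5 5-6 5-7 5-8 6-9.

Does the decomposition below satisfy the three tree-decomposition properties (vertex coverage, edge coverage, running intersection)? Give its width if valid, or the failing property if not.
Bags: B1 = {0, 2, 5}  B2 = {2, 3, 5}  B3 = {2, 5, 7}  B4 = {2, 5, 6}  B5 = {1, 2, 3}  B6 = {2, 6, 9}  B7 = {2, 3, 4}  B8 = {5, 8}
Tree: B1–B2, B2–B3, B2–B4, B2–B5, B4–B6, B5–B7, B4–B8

No — edge (2,8) lies in no bag.

A tree decomposition must satisfy three properties: every vertex lies in some bag; for every edge, both endpoints lie together in some bag; and for every vertex, the bags containing it form a connected subtree. Here edge (2,8) lies in no bag, so the decomposition is invalid.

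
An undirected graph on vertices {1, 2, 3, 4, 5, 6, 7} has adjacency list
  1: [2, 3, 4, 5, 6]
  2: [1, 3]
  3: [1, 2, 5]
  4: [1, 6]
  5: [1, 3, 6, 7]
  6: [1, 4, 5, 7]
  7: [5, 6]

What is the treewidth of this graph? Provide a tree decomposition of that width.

Every bag has size at most 3, so the width is 3 − 1 = 2 and tw(G) ≤ 2. On the other hand G contains the 3-clique {1, 2, 3}. A clique must lie in a single bag of any decomposition, so no decomposition can have width below 2. The upper and lower bounds meet at 2, so that is the treewidth.

Treewidth 2.
One optimal decomposition is:
Bags: B1 = {1, 3, 5}  B2 = {1, 2, 3}  B3 = {1, 5, 6}  B4 = {5, 6, 7}  B5 = {1, 4, 6}
Tree: B1–B2, B1–B3, B3–B4, B3–B5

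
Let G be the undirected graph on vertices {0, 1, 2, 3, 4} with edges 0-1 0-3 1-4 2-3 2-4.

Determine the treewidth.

2

A width-2 tree decomposition is:
Bags: B1 = {1, 2, 4}  B2 = {0, 1, 2}  B3 = {0, 2, 3}
Tree: B1–B2, B2–B3
The largest bag has 3 vertices, giving width 2; this decomposition certifies tw(G) ≤ 2. Since 2–4–1–0–3–2 is a cycle in G, G is not acyclic. Forests are exactly the graphs of treewidth ≤ 1, so tw(G) ≥ 2. Therefore the treewidth is 2.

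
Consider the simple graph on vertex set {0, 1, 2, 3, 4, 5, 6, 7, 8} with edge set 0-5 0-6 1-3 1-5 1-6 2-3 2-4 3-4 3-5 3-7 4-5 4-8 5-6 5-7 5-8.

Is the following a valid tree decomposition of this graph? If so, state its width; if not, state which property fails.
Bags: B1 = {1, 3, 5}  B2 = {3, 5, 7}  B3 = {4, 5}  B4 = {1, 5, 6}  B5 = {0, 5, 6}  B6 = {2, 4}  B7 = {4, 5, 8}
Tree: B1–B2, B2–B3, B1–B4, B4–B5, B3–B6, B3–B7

No — edge (3,4) lies in no bag.

A tree decomposition must satisfy three properties: every vertex lies in some bag; for every edge, both endpoints lie together in some bag; and for every vertex, the bags containing it form a connected subtree. Here edge (3,4) lies in no bag, so the decomposition is invalid.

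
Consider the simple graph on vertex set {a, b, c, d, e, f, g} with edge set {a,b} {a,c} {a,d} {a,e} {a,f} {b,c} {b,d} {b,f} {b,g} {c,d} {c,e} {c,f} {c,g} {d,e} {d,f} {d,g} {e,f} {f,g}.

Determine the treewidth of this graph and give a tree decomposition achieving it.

Every bag has size at most 5, so the width is 5 − 1 = 4 and tw(G) ≤ 4. Conversely, {b, c, d, f, g} is a clique of size 5, and the vertices of any clique must share a bag in every tree decomposition; so some bag has ≥ 5 vertices and tw(G) ≥ 4. Combining the bounds, tw(G) = 4.

Treewidth 4.
Bags: B1 = {a, c, d, e, f}  B2 = {a, b, c, d, f}  B3 = {b, c, d, f, g}
Tree: B1–B2, B2–B3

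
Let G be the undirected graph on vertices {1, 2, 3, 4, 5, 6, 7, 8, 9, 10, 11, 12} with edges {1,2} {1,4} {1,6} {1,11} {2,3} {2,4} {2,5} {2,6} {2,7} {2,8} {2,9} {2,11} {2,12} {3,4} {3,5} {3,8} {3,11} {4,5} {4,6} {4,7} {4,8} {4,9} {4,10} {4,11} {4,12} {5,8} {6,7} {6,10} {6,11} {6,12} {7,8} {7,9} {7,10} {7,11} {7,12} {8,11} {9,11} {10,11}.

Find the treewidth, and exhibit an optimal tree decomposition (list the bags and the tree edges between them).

Each bag holds 5 vertices, so the decomposition has width 4, which upper-bounds the treewidth. For the lower bound, the 5 vertices {1, 2, 4, 6, 11} are pairwise adjacent, and any tree decomposition puts a clique entirely inside one bag — forcing width ≥ 4. Therefore the treewidth is 4.

Treewidth 4.
One optimal decomposition is:
Bags: B1 = {2, 3, 4, 8, 11}  B2 = {2, 4, 7, 8, 11}  B3 = {2, 4, 6, 7, 11}  B4 = {2, 3, 4, 5, 8}  B5 = {2, 4, 7, 9, 11}  B6 = {1, 2, 4, 6, 11}  B7 = {4, 6, 7, 10, 11}  B8 = {2, 4, 6, 7, 12}
Tree: B1–B2, B2–B3, B1–B4, B2–B5, B3–B6, B3–B7, B3–B8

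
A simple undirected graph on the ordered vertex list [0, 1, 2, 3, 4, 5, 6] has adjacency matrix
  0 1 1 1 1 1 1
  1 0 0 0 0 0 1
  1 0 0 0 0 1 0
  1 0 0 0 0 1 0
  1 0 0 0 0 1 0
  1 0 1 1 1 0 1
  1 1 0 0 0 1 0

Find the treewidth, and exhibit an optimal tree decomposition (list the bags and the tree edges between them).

The largest bag has 3 vertices, giving width 2; this decomposition certifies tw(G) ≤ 2. For the lower bound, the 3 vertices {0, 1, 6} are pairwise adjacent, and any tree decomposition puts a clique entirely inside one bag — forcing width ≥ 2. Hence tw(G) = 2 exactly.

Treewidth 2.
One optimal decomposition is:
Bags: B1 = {0, 2, 5}  B2 = {0, 3, 5}  B3 = {0, 5, 6}  B4 = {0, 1, 6}  B5 = {0, 4, 5}
Tree: B1–B2, B1–B3, B3–B4, B3–B5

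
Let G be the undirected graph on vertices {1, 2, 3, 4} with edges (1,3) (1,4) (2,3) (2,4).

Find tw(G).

A width-2 tree decomposition is:
Bags: B1 = {2, 3, 4}  B2 = {1, 3, 4}
Tree: B1–B2
Every bag has size at most 3, so the width is 3 − 1 = 2 and tw(G) ≤ 2. For the lower bound, G contains the cycle 4–2–3–1–4, so G is not a forest; only forests have treewidth ≤ 1, hence tw(G) ≥ 2. Therefore the treewidth is 2.

2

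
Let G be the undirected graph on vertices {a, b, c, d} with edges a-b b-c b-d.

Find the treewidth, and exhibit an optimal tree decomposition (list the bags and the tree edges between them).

Every bag has size at most 2, so the width is 2 − 1 = 1 and tw(G) ≤ 1. G has an edge, so its treewidth is at least 1. Hence tw(G) = 1 exactly.

Treewidth 1.
One such decomposition:
Bags: B1 = {b, c}  B2 = {a, b}  B3 = {b, d}
Tree: B1–B2, B2–B3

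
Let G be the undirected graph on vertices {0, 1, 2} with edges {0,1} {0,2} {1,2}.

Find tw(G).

2

A width-2 tree decomposition is:
Bags: B1 = {0, 1, 2}
Tree: (single bag)
A single bag containing all 3 vertices is trivially a valid decomposition of width 2. On the other hand G contains the 3-clique {0, 1, 2}. A clique must lie in a single bag of any decomposition, so no decomposition can have width below 2. Hence tw(G) = 2 exactly.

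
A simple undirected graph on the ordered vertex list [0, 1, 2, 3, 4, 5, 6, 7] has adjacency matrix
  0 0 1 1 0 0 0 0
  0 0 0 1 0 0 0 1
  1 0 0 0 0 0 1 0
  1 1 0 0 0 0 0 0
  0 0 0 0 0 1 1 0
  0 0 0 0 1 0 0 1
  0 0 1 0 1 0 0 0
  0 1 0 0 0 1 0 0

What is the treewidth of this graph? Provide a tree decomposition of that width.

Every bag has size at most 3, so the width is 3 − 1 = 2 and tw(G) ≤ 2. Since 5–7–1–3–0–2–6–4–5 is a cycle in G, G is not acyclic. Forests are exactly the graphs of treewidth ≤ 1, so tw(G) ≥ 2. Combining the bounds, tw(G) = 2.

Treewidth 2.
One optimal decomposition is:
Bags: B1 = {1, 5, 7}  B2 = {1, 3, 5}  B3 = {0, 3, 5}  B4 = {0, 2, 5}  B5 = {2, 5, 6}  B6 = {4, 5, 6}
Tree: B1–B2, B2–B3, B3–B4, B4–B5, B5–B6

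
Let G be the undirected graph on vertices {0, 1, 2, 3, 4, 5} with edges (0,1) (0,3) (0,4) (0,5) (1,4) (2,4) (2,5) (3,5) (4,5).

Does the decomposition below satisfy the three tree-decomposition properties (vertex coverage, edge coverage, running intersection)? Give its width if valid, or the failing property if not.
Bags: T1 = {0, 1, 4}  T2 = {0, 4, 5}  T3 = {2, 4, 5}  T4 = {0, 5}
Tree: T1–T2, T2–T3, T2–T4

No — vertex 3 appears in no bag.

A tree decomposition must satisfy three properties: every vertex lies in some bag; for every edge, both endpoints lie together in some bag; and for every vertex, the bags containing it form a connected subtree. Here vertex 3 appears in no bag, so the decomposition is invalid.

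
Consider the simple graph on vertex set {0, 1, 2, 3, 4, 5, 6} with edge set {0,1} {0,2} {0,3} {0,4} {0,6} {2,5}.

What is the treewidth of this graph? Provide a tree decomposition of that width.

Each bag holds 2 vertices, so the decomposition has width 1, which upper-bounds the treewidth. Any graph with an edge has treewidth ≥ 1, and G has the edge 1–0. The upper and lower bounds meet at 1, so that is the treewidth.

Treewidth 1.
One optimal decomposition is:
Bags: B1 = {0, 1}  B2 = {0, 2}  B3 = {2, 5}  B4 = {0, 3}  B5 = {0, 6}  B6 = {0, 4}
Tree: B1–B2, B2–B3, B2–B4, B4–B5, B2–B6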